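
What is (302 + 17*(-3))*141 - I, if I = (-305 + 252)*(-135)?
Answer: 28236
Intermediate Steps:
I = 7155 (I = -53*(-135) = 7155)
(302 + 17*(-3))*141 - I = (302 + 17*(-3))*141 - 1*7155 = (302 - 51)*141 - 7155 = 251*141 - 7155 = 35391 - 7155 = 28236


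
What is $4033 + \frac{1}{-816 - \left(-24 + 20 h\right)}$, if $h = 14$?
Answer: $\frac{4323375}{1072} \approx 4033.0$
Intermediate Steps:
$4033 + \frac{1}{-816 - \left(-24 + 20 h\right)} = 4033 + \frac{1}{-816 + \left(\left(-20\right) 14 + 24\right)} = 4033 + \frac{1}{-816 + \left(-280 + 24\right)} = 4033 + \frac{1}{-816 - 256} = 4033 + \frac{1}{-1072} = 4033 - \frac{1}{1072} = \frac{4323375}{1072}$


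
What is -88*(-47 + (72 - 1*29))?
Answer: 352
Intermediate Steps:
-88*(-47 + (72 - 1*29)) = -88*(-47 + (72 - 29)) = -88*(-47 + 43) = -88*(-4) = 352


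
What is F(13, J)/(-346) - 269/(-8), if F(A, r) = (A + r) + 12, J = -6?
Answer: 46461/1384 ≈ 33.570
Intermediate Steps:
F(A, r) = 12 + A + r
F(13, J)/(-346) - 269/(-8) = (12 + 13 - 6)/(-346) - 269/(-8) = 19*(-1/346) - 269*(-⅛) = -19/346 + 269/8 = 46461/1384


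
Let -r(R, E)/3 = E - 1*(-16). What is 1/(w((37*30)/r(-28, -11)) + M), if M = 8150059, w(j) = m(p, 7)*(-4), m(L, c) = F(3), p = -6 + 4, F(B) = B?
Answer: 1/8150047 ≈ 1.2270e-7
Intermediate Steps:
r(R, E) = -48 - 3*E (r(R, E) = -3*(E - 1*(-16)) = -3*(E + 16) = -3*(16 + E) = -48 - 3*E)
p = -2
m(L, c) = 3
w(j) = -12 (w(j) = 3*(-4) = -12)
1/(w((37*30)/r(-28, -11)) + M) = 1/(-12 + 8150059) = 1/8150047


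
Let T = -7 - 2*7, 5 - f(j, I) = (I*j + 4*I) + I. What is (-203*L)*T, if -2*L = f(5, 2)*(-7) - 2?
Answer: -439089/2 ≈ -2.1954e+5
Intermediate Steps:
f(j, I) = 5 - 5*I - I*j (f(j, I) = 5 - ((I*j + 4*I) + I) = 5 - ((4*I + I*j) + I) = 5 - (5*I + I*j) = 5 + (-5*I - I*j) = 5 - 5*I - I*j)
T = -21 (T = -7 - 14 = -21)
L = -103/2 (L = -((5 - 5*2 - 1*2*5)*(-7) - 2)/2 = -((5 - 10 - 10)*(-7) - 2)/2 = -(-15*(-7) - 2)/2 = -(105 - 2)/2 = -½*103 = -103/2 ≈ -51.500)
(-203*L)*T = -203*(-103/2)*(-21) = (20909/2)*(-21) = -439089/2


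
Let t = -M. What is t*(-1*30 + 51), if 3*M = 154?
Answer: -1078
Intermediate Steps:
M = 154/3 (M = (⅓)*154 = 154/3 ≈ 51.333)
t = -154/3 (t = -1*154/3 = -154/3 ≈ -51.333)
t*(-1*30 + 51) = -154*(-1*30 + 51)/3 = -154*(-30 + 51)/3 = -154/3*21 = -1078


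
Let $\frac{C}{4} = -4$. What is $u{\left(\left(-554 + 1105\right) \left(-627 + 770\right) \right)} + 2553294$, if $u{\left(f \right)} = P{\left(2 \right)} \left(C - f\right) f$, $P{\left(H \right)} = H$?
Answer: $-12416641780$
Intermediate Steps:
$C = -16$ ($C = 4 \left(-4\right) = -16$)
$u{\left(f \right)} = f \left(-32 - 2 f\right)$ ($u{\left(f \right)} = 2 \left(-16 - f\right) f = \left(-32 - 2 f\right) f = f \left(-32 - 2 f\right)$)
$u{\left(\left(-554 + 1105\right) \left(-627 + 770\right) \right)} + 2553294 = - 2 \left(-554 + 1105\right) \left(-627 + 770\right) \left(16 + \left(-554 + 1105\right) \left(-627 + 770\right)\right) + 2553294 = - 2 \cdot 551 \cdot 143 \left(16 + 551 \cdot 143\right) + 2553294 = \left(-2\right) 78793 \left(16 + 78793\right) + 2553294 = \left(-2\right) 78793 \cdot 78809 + 2553294 = -12419195074 + 2553294 = -12416641780$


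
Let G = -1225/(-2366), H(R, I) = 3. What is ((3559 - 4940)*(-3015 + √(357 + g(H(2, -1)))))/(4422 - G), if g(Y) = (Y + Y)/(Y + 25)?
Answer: 1407335670/1494461 - 233389*√70014/10461227 ≈ 935.80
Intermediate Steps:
G = 175/338 (G = -1225*(-1/2366) = 175/338 ≈ 0.51775)
g(Y) = 2*Y/(25 + Y) (g(Y) = (2*Y)/(25 + Y) = 2*Y/(25 + Y))
((3559 - 4940)*(-3015 + √(357 + g(H(2, -1)))))/(4422 - G) = ((3559 - 4940)*(-3015 + √(357 + 2*3/(25 + 3))))/(4422 - 1*175/338) = (-1381*(-3015 + √(357 + 2*3/28)))/(4422 - 175/338) = (-1381*(-3015 + √(357 + 2*3*(1/28))))/(1494461/338) = -1381*(-3015 + √(357 + 3/14))*(338/1494461) = -1381*(-3015 + √(5001/14))*(338/1494461) = -1381*(-3015 + √70014/14)*(338/1494461) = (4163715 - 1381*√70014/14)*(338/1494461) = 1407335670/1494461 - 233389*√70014/10461227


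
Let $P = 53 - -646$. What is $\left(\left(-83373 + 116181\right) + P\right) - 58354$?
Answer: $-24847$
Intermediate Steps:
$P = 699$ ($P = 53 + 646 = 699$)
$\left(\left(-83373 + 116181\right) + P\right) - 58354 = \left(\left(-83373 + 116181\right) + 699\right) - 58354 = \left(32808 + 699\right) - 58354 = 33507 - 58354 = -24847$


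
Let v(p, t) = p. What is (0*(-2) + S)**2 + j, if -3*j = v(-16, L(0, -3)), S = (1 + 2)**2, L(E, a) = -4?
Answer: 259/3 ≈ 86.333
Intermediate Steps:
S = 9 (S = 3**2 = 9)
j = 16/3 (j = -1/3*(-16) = 16/3 ≈ 5.3333)
(0*(-2) + S)**2 + j = (0*(-2) + 9)**2 + 16/3 = (0 + 9)**2 + 16/3 = 9**2 + 16/3 = 81 + 16/3 = 259/3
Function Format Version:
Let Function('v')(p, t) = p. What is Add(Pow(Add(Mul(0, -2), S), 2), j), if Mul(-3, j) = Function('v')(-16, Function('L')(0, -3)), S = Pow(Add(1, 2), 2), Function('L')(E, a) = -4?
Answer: Rational(259, 3) ≈ 86.333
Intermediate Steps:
S = 9 (S = Pow(3, 2) = 9)
j = Rational(16, 3) (j = Mul(Rational(-1, 3), -16) = Rational(16, 3) ≈ 5.3333)
Add(Pow(Add(Mul(0, -2), S), 2), j) = Add(Pow(Add(Mul(0, -2), 9), 2), Rational(16, 3)) = Add(Pow(Add(0, 9), 2), Rational(16, 3)) = Add(Pow(9, 2), Rational(16, 3)) = Add(81, Rational(16, 3)) = Rational(259, 3)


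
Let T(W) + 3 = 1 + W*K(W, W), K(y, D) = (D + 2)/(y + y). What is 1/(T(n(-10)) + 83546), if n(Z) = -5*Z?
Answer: 1/83570 ≈ 1.1966e-5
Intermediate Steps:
K(y, D) = (2 + D)/(2*y) (K(y, D) = (2 + D)/((2*y)) = (2 + D)*(1/(2*y)) = (2 + D)/(2*y))
T(W) = -1 + W/2 (T(W) = -3 + (1 + W*((2 + W)/(2*W))) = -3 + (1 + (1 + W/2)) = -3 + (2 + W/2) = -1 + W/2)
1/(T(n(-10)) + 83546) = 1/((-1 + (-5*(-10))/2) + 83546) = 1/((-1 + (1/2)*50) + 83546) = 1/((-1 + 25) + 83546) = 1/(24 + 83546) = 1/83570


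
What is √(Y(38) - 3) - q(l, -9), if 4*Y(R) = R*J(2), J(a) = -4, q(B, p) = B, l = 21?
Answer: -21 + I*√41 ≈ -21.0 + 6.4031*I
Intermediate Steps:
Y(R) = -R (Y(R) = (R*(-4))/4 = (-4*R)/4 = -R)
√(Y(38) - 3) - q(l, -9) = √(-1*38 - 3) - 1*21 = √(-38 - 3) - 21 = √(-41) - 21 = I*√41 - 21 = -21 + I*√41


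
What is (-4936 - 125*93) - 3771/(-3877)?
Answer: -64203226/3877 ≈ -16560.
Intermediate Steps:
(-4936 - 125*93) - 3771/(-3877) = (-4936 - 11625) - 3771*(-1/3877) = -16561 + 3771/3877 = -64203226/3877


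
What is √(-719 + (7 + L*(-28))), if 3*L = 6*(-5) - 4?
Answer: 4*I*√222/3 ≈ 19.866*I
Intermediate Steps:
L = -34/3 (L = (6*(-5) - 4)/3 = (-30 - 4)/3 = (⅓)*(-34) = -34/3 ≈ -11.333)
√(-719 + (7 + L*(-28))) = √(-719 + (7 - 34/3*(-28))) = √(-719 + (7 + 952/3)) = √(-719 + 973/3) = √(-1184/3) = 4*I*√222/3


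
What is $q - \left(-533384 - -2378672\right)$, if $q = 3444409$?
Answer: $1599121$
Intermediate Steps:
$q - \left(-533384 - -2378672\right) = 3444409 - \left(-533384 - -2378672\right) = 3444409 - \left(-533384 + 2378672\right) = 3444409 - 1845288 = 1599121$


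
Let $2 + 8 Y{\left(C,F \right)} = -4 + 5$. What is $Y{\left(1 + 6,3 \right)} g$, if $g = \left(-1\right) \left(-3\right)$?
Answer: $- \frac{3}{8} \approx -0.375$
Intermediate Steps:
$g = 3$
$Y{\left(C,F \right)} = - \frac{1}{8}$ ($Y{\left(C,F \right)} = - \frac{1}{4} + \frac{-4 + 5}{8} = - \frac{1}{4} + \frac{1}{8} \cdot 1 = - \frac{1}{4} + \frac{1}{8} = - \frac{1}{8}$)
$Y{\left(1 + 6,3 \right)} g = \left(- \frac{1}{8}\right) 3 = - \frac{3}{8}$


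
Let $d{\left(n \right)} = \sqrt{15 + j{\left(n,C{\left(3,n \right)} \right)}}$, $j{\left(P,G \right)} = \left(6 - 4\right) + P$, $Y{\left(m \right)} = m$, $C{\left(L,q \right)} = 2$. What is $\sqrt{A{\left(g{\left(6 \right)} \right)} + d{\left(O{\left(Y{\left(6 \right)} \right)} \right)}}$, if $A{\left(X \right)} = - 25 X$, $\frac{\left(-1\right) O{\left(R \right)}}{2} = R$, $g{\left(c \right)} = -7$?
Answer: $\sqrt{175 + \sqrt{5}} \approx 13.313$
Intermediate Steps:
$O{\left(R \right)} = - 2 R$
$j{\left(P,G \right)} = 2 + P$
$d{\left(n \right)} = \sqrt{17 + n}$ ($d{\left(n \right)} = \sqrt{15 + \left(2 + n\right)} = \sqrt{17 + n}$)
$\sqrt{A{\left(g{\left(6 \right)} \right)} + d{\left(O{\left(Y{\left(6 \right)} \right)} \right)}} = \sqrt{\left(-25\right) \left(-7\right) + \sqrt{17 - 12}} = \sqrt{175 + \sqrt{17 - 12}} = \sqrt{175 + \sqrt{5}}$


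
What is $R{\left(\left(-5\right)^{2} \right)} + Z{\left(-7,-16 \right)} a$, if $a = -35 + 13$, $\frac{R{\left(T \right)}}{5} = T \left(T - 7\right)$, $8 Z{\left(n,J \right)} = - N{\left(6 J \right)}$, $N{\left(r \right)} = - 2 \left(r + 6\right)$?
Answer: $2745$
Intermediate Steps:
$N{\left(r \right)} = -12 - 2 r$ ($N{\left(r \right)} = - 2 \left(6 + r\right) = -12 - 2 r$)
$Z{\left(n,J \right)} = \frac{3}{2} + \frac{3 J}{2}$ ($Z{\left(n,J \right)} = \frac{\left(-1\right) \left(-12 - 2 \cdot 6 J\right)}{8} = \frac{\left(-1\right) \left(-12 - 12 J\right)}{8} = \frac{12 + 12 J}{8} = \frac{3}{2} + \frac{3 J}{2}$)
$R{\left(T \right)} = 5 T \left(-7 + T\right)$ ($R{\left(T \right)} = 5 T \left(T - 7\right) = 5 T \left(-7 + T\right)$)
$a = -22$
$R{\left(\left(-5\right)^{2} \right)} + Z{\left(-7,-16 \right)} a = 5 \left(-5\right)^{2} \left(-7 + \left(-5\right)^{2}\right) + \left(\frac{3}{2} + \frac{3}{2} \left(-16\right)\right) \left(-22\right) = 5 \cdot 25 \left(-7 + 25\right) + \left(\frac{3}{2} - 24\right) \left(-22\right) = 5 \cdot 25 \cdot 18 - -495 = 2250 + 495 = 2745$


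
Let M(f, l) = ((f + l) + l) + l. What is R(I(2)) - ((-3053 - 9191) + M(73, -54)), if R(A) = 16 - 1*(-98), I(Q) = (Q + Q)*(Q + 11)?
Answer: 12447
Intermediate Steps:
M(f, l) = f + 3*l (M(f, l) = (f + 2*l) + l = f + 3*l)
I(Q) = 2*Q*(11 + Q) (I(Q) = (2*Q)*(11 + Q) = 2*Q*(11 + Q))
R(A) = 114 (R(A) = 16 + 98 = 114)
R(I(2)) - ((-3053 - 9191) + M(73, -54)) = 114 - ((-3053 - 9191) + (73 + 3*(-54))) = 114 - (-12244 + (73 - 162)) = 114 - (-12244 - 89) = 114 - 1*(-12333) = 114 + 12333 = 12447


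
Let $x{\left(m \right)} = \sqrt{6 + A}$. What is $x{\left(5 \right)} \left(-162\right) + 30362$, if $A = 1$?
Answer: $30362 - 162 \sqrt{7} \approx 29933.0$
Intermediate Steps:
$x{\left(m \right)} = \sqrt{7}$ ($x{\left(m \right)} = \sqrt{6 + 1} = \sqrt{7}$)
$x{\left(5 \right)} \left(-162\right) + 30362 = \sqrt{7} \left(-162\right) + 30362 = - 162 \sqrt{7} + 30362 = 30362 - 162 \sqrt{7}$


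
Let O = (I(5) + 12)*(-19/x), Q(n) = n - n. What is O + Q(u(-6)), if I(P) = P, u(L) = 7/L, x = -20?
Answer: 323/20 ≈ 16.150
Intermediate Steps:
Q(n) = 0
O = 323/20 (O = (5 + 12)*(-19/(-20)) = 17*(-19*(-1/20)) = 17*(19/20) = 323/20 ≈ 16.150)
O + Q(u(-6)) = 323/20 + 0 = 323/20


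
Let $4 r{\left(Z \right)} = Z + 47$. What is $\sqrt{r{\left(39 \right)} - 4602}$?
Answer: $\frac{i \sqrt{18322}}{2} \approx 67.679 i$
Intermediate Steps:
$r{\left(Z \right)} = \frac{47}{4} + \frac{Z}{4}$ ($r{\left(Z \right)} = \frac{Z + 47}{4} = \frac{47 + Z}{4} = \frac{47}{4} + \frac{Z}{4}$)
$\sqrt{r{\left(39 \right)} - 4602} = \sqrt{\left(\frac{47}{4} + \frac{1}{4} \cdot 39\right) - 4602} = \sqrt{\left(\frac{47}{4} + \frac{39}{4}\right) - 4602} = \sqrt{\frac{43}{2} - 4602} = \sqrt{- \frac{9161}{2}} = \frac{i \sqrt{18322}}{2}$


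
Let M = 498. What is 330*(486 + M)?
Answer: 324720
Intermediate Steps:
330*(486 + M) = 330*(486 + 498) = 330*984 = 324720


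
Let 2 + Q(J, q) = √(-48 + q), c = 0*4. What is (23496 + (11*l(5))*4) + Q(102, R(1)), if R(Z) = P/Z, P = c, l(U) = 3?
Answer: 23626 + 4*I*√3 ≈ 23626.0 + 6.9282*I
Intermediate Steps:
c = 0
P = 0
R(Z) = 0 (R(Z) = 0/Z = 0)
Q(J, q) = -2 + √(-48 + q)
(23496 + (11*l(5))*4) + Q(102, R(1)) = (23496 + (11*3)*4) + (-2 + √(-48 + 0)) = (23496 + 33*4) + (-2 + √(-48)) = (23496 + 132) + (-2 + 4*I*√3) = 23628 + (-2 + 4*I*√3) = 23626 + 4*I*√3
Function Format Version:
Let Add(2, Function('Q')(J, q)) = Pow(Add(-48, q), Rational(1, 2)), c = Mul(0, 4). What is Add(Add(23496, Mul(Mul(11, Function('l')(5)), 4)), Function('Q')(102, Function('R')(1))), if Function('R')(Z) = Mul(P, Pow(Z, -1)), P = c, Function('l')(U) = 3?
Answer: Add(23626, Mul(4, I, Pow(3, Rational(1, 2)))) ≈ Add(23626., Mul(6.9282, I))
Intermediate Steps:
c = 0
P = 0
Function('R')(Z) = 0 (Function('R')(Z) = Mul(0, Pow(Z, -1)) = 0)
Function('Q')(J, q) = Add(-2, Pow(Add(-48, q), Rational(1, 2)))
Add(Add(23496, Mul(Mul(11, Function('l')(5)), 4)), Function('Q')(102, Function('R')(1))) = Add(Add(23496, Mul(Mul(11, 3), 4)), Add(-2, Pow(Add(-48, 0), Rational(1, 2)))) = Add(Add(23496, Mul(33, 4)), Add(-2, Pow(-48, Rational(1, 2)))) = Add(Add(23496, 132), Add(-2, Mul(4, I, Pow(3, Rational(1, 2))))) = Add(23628, Add(-2, Mul(4, I, Pow(3, Rational(1, 2))))) = Add(23626, Mul(4, I, Pow(3, Rational(1, 2))))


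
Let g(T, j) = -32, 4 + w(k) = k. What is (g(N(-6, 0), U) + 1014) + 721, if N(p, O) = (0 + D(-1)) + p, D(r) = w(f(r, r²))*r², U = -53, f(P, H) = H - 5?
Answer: 1703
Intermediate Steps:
f(P, H) = -5 + H
w(k) = -4 + k
D(r) = r²*(-9 + r²) (D(r) = (-4 + (-5 + r²))*r² = (-9 + r²)*r² = r²*(-9 + r²))
N(p, O) = -8 + p (N(p, O) = (0 + (-1)²*(-9 + (-1)²)) + p = (0 + 1*(-9 + 1)) + p = (0 + 1*(-8)) + p = (0 - 8) + p = -8 + p)
(g(N(-6, 0), U) + 1014) + 721 = (-32 + 1014) + 721 = 982 + 721 = 1703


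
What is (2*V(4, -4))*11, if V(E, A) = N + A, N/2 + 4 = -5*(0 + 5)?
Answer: -1364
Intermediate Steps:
N = -58 (N = -8 + 2*(-5*(0 + 5)) = -8 + 2*(-5*5) = -8 + 2*(-25) = -8 - 50 = -58)
V(E, A) = -58 + A
(2*V(4, -4))*11 = (2*(-58 - 4))*11 = (2*(-62))*11 = -124*11 = -1364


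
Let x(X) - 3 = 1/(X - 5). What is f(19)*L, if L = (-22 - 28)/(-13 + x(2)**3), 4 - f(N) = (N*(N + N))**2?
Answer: 703728000/161 ≈ 4.3710e+6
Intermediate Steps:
x(X) = 3 + 1/(-5 + X) (x(X) = 3 + 1/(X - 5) = 3 + 1/(-5 + X))
f(N) = 4 - 4*N**4 (f(N) = 4 - (N*(N + N))**2 = 4 - (N*(2*N))**2 = 4 - (2*N**2)**2 = 4 - 4*N**4)
L = -1350/161 (L = (-22 - 28)/(-13 + ((-14 + 3*2)/(-5 + 2))**3) = -50/(-13 + ((-14 + 6)/(-3))**3) = -50/(-13 + (-1/3*(-8))**3) = -50/(-13 + (8/3)**3) = -50/(-13 + 512/27) = -50/161/27 = -50*27/161 = -1350/161 ≈ -8.3851)
f(19)*L = (4 - 4*19**4)*(-1350/161) = (4 - 4*130321)*(-1350/161) = (4 - 521284)*(-1350/161) = -521280*(-1350/161) = 703728000/161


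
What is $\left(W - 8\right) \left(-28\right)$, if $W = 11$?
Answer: $-84$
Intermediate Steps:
$\left(W - 8\right) \left(-28\right) = \left(11 - 8\right) \left(-28\right) = 3 \left(-28\right) = -84$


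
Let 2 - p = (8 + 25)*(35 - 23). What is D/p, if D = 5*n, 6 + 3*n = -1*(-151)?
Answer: -725/1182 ≈ -0.61337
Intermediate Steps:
n = 145/3 (n = -2 + (-1*(-151))/3 = -2 + (⅓)*151 = -2 + 151/3 = 145/3 ≈ 48.333)
p = -394 (p = 2 - (8 + 25)*(35 - 23) = 2 - 33*12 = 2 - 1*396 = 2 - 396 = -394)
D = 725/3 (D = 5*(145/3) = 725/3 ≈ 241.67)
D/p = (725/3)/(-394) = (725/3)*(-1/394) = -725/1182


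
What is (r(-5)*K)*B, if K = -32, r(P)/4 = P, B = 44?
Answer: 28160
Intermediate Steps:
r(P) = 4*P
(r(-5)*K)*B = ((4*(-5))*(-32))*44 = -20*(-32)*44 = 640*44 = 28160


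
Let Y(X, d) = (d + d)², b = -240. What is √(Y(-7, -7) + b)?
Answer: 2*I*√11 ≈ 6.6332*I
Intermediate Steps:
Y(X, d) = 4*d² (Y(X, d) = (2*d)² = 4*d²)
√(Y(-7, -7) + b) = √(4*(-7)² - 240) = √(4*49 - 240) = √(196 - 240) = √(-44) = 2*I*√11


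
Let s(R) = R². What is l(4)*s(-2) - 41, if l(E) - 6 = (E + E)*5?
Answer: 143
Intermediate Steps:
l(E) = 6 + 10*E (l(E) = 6 + (E + E)*5 = 6 + (2*E)*5 = 6 + 10*E)
l(4)*s(-2) - 41 = (6 + 10*4)*(-2)² - 41 = (6 + 40)*4 - 41 = 46*4 - 41 = 184 - 41 = 143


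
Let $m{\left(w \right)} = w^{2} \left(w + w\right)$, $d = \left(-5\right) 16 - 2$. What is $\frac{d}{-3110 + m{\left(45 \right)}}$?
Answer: $- \frac{41}{89570} \approx -0.00045774$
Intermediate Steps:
$d = -82$ ($d = -80 - 2 = -82$)
$m{\left(w \right)} = 2 w^{3}$ ($m{\left(w \right)} = w^{2} \cdot 2 w = 2 w^{3}$)
$\frac{d}{-3110 + m{\left(45 \right)}} = - \frac{82}{-3110 + 2 \cdot 45^{3}} = - \frac{82}{-3110 + 2 \cdot 91125} = - \frac{82}{-3110 + 182250} = - \frac{82}{179140} = \left(-82\right) \frac{1}{179140} = - \frac{41}{89570}$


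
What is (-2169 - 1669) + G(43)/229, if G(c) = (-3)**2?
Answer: -878893/229 ≈ -3838.0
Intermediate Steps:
G(c) = 9
(-2169 - 1669) + G(43)/229 = (-2169 - 1669) + 9/229 = -3838 + 9*(1/229) = -3838 + 9/229 = -878893/229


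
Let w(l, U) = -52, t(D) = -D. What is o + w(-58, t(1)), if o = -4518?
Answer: -4570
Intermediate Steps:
o + w(-58, t(1)) = -4518 - 52 = -4570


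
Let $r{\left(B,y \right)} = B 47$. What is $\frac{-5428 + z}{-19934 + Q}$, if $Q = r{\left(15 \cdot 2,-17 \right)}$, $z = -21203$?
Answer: $\frac{2421}{1684} \approx 1.4376$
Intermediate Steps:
$r{\left(B,y \right)} = 47 B$
$Q = 1410$ ($Q = 47 \cdot 15 \cdot 2 = 47 \cdot 30 = 1410$)
$\frac{-5428 + z}{-19934 + Q} = \frac{-5428 - 21203}{-19934 + 1410} = - \frac{26631}{-18524} = \left(-26631\right) \left(- \frac{1}{18524}\right) = \frac{2421}{1684}$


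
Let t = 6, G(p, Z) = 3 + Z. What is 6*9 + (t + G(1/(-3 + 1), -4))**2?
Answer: 79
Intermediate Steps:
6*9 + (t + G(1/(-3 + 1), -4))**2 = 6*9 + (6 + (3 - 4))**2 = 54 + (6 - 1)**2 = 54 + 5**2 = 54 + 25 = 79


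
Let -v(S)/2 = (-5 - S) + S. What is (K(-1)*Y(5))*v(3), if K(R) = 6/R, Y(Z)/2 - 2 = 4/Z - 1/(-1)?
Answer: -456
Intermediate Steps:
Y(Z) = 6 + 8/Z (Y(Z) = 4 + 2*(4/Z - 1/(-1)) = 4 + 2*(4/Z - 1*(-1)) = 4 + 2*(4/Z + 1) = 4 + 2*(1 + 4/Z) = 4 + (2 + 8/Z) = 6 + 8/Z)
v(S) = 10 (v(S) = -2*((-5 - S) + S) = -2*(-5) = 10)
(K(-1)*Y(5))*v(3) = ((6/(-1))*(6 + 8/5))*10 = ((6*(-1))*(6 + 8*(⅕)))*10 = -6*(6 + 8/5)*10 = -6*38/5*10 = -228/5*10 = -456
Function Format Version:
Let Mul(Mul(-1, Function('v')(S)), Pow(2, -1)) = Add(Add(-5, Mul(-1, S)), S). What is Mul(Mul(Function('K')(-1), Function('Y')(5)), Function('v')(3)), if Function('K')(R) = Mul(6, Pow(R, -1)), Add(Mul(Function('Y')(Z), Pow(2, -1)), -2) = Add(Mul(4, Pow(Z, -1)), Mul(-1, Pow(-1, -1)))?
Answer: -456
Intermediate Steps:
Function('Y')(Z) = Add(6, Mul(8, Pow(Z, -1))) (Function('Y')(Z) = Add(4, Mul(2, Add(Mul(4, Pow(Z, -1)), Mul(-1, Pow(-1, -1))))) = Add(4, Mul(2, Add(Mul(4, Pow(Z, -1)), Mul(-1, -1)))) = Add(4, Mul(2, Add(Mul(4, Pow(Z, -1)), 1))) = Add(4, Mul(2, Add(1, Mul(4, Pow(Z, -1))))) = Add(4, Add(2, Mul(8, Pow(Z, -1)))) = Add(6, Mul(8, Pow(Z, -1))))
Function('v')(S) = 10 (Function('v')(S) = Mul(-2, Add(Add(-5, Mul(-1, S)), S)) = Mul(-2, -5) = 10)
Mul(Mul(Function('K')(-1), Function('Y')(5)), Function('v')(3)) = Mul(Mul(Mul(6, Pow(-1, -1)), Add(6, Mul(8, Pow(5, -1)))), 10) = Mul(Mul(Mul(6, -1), Add(6, Mul(8, Rational(1, 5)))), 10) = Mul(Mul(-6, Add(6, Rational(8, 5))), 10) = Mul(Mul(-6, Rational(38, 5)), 10) = Mul(Rational(-228, 5), 10) = -456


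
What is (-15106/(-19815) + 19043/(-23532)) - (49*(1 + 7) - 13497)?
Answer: 2036887922749/155428860 ≈ 13105.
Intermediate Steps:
(-15106/(-19815) + 19043/(-23532)) - (49*(1 + 7) - 13497) = (-15106*(-1/19815) + 19043*(-1/23532)) - (49*8 - 13497) = (15106/19815 - 19043/23532) - (392 - 13497) = -7287551/155428860 - 1*(-13105) = -7287551/155428860 + 13105 = 2036887922749/155428860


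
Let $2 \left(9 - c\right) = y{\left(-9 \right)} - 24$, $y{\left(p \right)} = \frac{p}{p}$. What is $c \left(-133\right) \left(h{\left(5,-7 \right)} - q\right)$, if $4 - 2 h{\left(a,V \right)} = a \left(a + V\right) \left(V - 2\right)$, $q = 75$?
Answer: $321727$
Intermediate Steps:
$y{\left(p \right)} = 1$
$h{\left(a,V \right)} = 2 - \frac{a \left(-2 + V\right) \left(V + a\right)}{2}$ ($h{\left(a,V \right)} = 2 - \frac{a \left(a + V\right) \left(V - 2\right)}{2} = 2 - \frac{a \left(V + a\right) \left(-2 + V\right)}{2} = 2 - \frac{a \left(-2 + V\right) \left(V + a\right)}{2}$)
$c = \frac{41}{2}$ ($c = 9 - \frac{1 - 24}{2} = 9 - - \frac{23}{2} = 9 + \frac{23}{2} = \frac{41}{2} \approx 20.5$)
$c \left(-133\right) \left(h{\left(5,-7 \right)} - q\right) = \frac{41}{2} \left(-133\right) \left(\left(2 + 5^{2} - 35 - - \frac{7 \cdot 5^{2}}{2} - \frac{5 \left(-7\right)^{2}}{2}\right) - 75\right) = - \frac{5453 \left(\left(2 + 25 - 35 - \left(- \frac{7}{2}\right) 25 - \frac{5}{2} \cdot 49\right) - 75\right)}{2} = - \frac{5453 \left(\left(2 + 25 - 35 + \frac{175}{2} - \frac{245}{2}\right) - 75\right)}{2} = - \frac{5453 \left(-43 - 75\right)}{2} = \left(- \frac{5453}{2}\right) \left(-118\right) = 321727$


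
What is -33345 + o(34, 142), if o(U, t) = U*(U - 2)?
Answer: -32257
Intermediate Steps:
o(U, t) = U*(-2 + U)
-33345 + o(34, 142) = -33345 + 34*(-2 + 34) = -33345 + 34*32 = -33345 + 1088 = -32257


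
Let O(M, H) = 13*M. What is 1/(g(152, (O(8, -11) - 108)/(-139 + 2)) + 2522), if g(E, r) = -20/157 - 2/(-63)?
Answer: 9891/24944156 ≈ 0.00039653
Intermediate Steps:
g(E, r) = -946/9891 (g(E, r) = -20*1/157 - 2*(-1/63) = -20/157 + 2/63 = -946/9891)
1/(g(152, (O(8, -11) - 108)/(-139 + 2)) + 2522) = 1/(-946/9891 + 2522) = 1/(24944156/9891) = 9891/24944156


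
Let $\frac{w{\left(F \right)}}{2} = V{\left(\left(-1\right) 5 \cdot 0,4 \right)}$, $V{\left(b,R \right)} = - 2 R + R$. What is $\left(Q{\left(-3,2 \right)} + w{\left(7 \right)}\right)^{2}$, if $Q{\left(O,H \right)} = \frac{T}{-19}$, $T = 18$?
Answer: $\frac{28900}{361} \approx 80.055$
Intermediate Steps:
$V{\left(b,R \right)} = - R$
$Q{\left(O,H \right)} = - \frac{18}{19}$ ($Q{\left(O,H \right)} = \frac{18}{-19} = 18 \left(- \frac{1}{19}\right) = - \frac{18}{19}$)
$w{\left(F \right)} = -8$ ($w{\left(F \right)} = 2 \left(\left(-1\right) 4\right) = 2 \left(-4\right) = -8$)
$\left(Q{\left(-3,2 \right)} + w{\left(7 \right)}\right)^{2} = \left(- \frac{18}{19} - 8\right)^{2} = \left(- \frac{170}{19}\right)^{2} = \frac{28900}{361}$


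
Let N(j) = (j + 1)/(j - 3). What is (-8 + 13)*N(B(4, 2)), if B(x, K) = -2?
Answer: 1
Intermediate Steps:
N(j) = (1 + j)/(-3 + j)
(-8 + 13)*N(B(4, 2)) = (-8 + 13)*((1 - 2)/(-3 - 2)) = 5*(-1/(-5)) = 5*(-⅕*(-1)) = 5*(⅕) = 1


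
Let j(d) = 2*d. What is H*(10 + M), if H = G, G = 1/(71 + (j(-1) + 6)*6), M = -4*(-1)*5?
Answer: 6/19 ≈ 0.31579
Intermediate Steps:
M = 20 (M = 4*5 = 20)
G = 1/95 (G = 1/(71 + (2*(-1) + 6)*6) = 1/(71 + (-2 + 6)*6) = 1/(71 + 4*6) = 1/(71 + 24) = 1/95 ≈ 0.010526)
H = 1/95 ≈ 0.010526
H*(10 + M) = (10 + 20)/95 = (1/95)*30 = 6/19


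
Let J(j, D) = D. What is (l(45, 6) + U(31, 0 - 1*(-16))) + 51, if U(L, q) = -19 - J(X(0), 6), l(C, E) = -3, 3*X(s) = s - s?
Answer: 23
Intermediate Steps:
X(s) = 0 (X(s) = (s - s)/3 = (⅓)*0 = 0)
U(L, q) = -25 (U(L, q) = -19 - 1*6 = -19 - 6 = -25)
(l(45, 6) + U(31, 0 - 1*(-16))) + 51 = (-3 - 25) + 51 = -28 + 51 = 23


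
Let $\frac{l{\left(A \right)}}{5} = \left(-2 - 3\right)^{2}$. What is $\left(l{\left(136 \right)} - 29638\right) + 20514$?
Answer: $-8999$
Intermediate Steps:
$l{\left(A \right)} = 125$ ($l{\left(A \right)} = 5 \left(-2 - 3\right)^{2} = 5 \left(-5\right)^{2} = 5 \cdot 25 = 125$)
$\left(l{\left(136 \right)} - 29638\right) + 20514 = \left(125 - 29638\right) + 20514 = -29513 + 20514 = -8999$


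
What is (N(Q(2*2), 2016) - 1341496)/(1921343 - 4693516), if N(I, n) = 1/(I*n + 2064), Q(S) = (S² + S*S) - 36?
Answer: 8048976001/16633038000 ≈ 0.48391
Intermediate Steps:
Q(S) = -36 + 2*S² (Q(S) = (S² + S²) - 36 = 2*S² - 36 = -36 + 2*S²)
N(I, n) = 1/(2064 + I*n)
(N(Q(2*2), 2016) - 1341496)/(1921343 - 4693516) = (1/(2064 + (-36 + 2*(2*2)²)*2016) - 1341496)/(1921343 - 4693516) = (1/(2064 + (-36 + 2*4²)*2016) - 1341496)/(-2772173) = (1/(2064 + (-36 + 2*16)*2016) - 1341496)*(-1/2772173) = (1/(2064 + (-36 + 32)*2016) - 1341496)*(-1/2772173) = (1/(2064 - 4*2016) - 1341496)*(-1/2772173) = (1/(2064 - 8064) - 1341496)*(-1/2772173) = (1/(-6000) - 1341496)*(-1/2772173) = (-1/6000 - 1341496)*(-1/2772173) = -8048976001/6000*(-1/2772173) = 8048976001/16633038000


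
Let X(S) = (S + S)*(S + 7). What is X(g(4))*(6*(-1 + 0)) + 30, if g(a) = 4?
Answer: -498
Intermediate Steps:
X(S) = 2*S*(7 + S) (X(S) = (2*S)*(7 + S) = 2*S*(7 + S))
X(g(4))*(6*(-1 + 0)) + 30 = (2*4*(7 + 4))*(6*(-1 + 0)) + 30 = (2*4*11)*(6*(-1)) + 30 = 88*(-6) + 30 = -528 + 30 = -498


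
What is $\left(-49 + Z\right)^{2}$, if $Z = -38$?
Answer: $7569$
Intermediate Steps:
$\left(-49 + Z\right)^{2} = \left(-49 - 38\right)^{2} = \left(-87\right)^{2} = 7569$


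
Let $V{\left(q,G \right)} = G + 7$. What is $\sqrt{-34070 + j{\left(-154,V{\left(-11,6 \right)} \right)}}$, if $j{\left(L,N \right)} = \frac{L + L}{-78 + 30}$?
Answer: $\frac{i \sqrt{1226289}}{6} \approx 184.56 i$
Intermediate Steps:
$V{\left(q,G \right)} = 7 + G$
$j{\left(L,N \right)} = - \frac{L}{24}$ ($j{\left(L,N \right)} = \frac{2 L}{-48} = 2 L \left(- \frac{1}{48}\right) = - \frac{L}{24}$)
$\sqrt{-34070 + j{\left(-154,V{\left(-11,6 \right)} \right)}} = \sqrt{-34070 - - \frac{77}{12}} = \sqrt{-34070 + \frac{77}{12}} = \sqrt{- \frac{408763}{12}} = \frac{i \sqrt{1226289}}{6}$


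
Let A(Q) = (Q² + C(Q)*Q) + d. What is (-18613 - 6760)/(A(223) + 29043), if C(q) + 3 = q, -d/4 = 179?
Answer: -25373/127116 ≈ -0.19960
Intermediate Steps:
d = -716 (d = -4*179 = -716)
C(q) = -3 + q
A(Q) = -716 + Q² + Q*(-3 + Q) (A(Q) = (Q² + (-3 + Q)*Q) - 716 = (Q² + Q*(-3 + Q)) - 716 = -716 + Q² + Q*(-3 + Q))
(-18613 - 6760)/(A(223) + 29043) = (-18613 - 6760)/((-716 + 223² + 223*(-3 + 223)) + 29043) = -25373/((-716 + 49729 + 223*220) + 29043) = -25373/((-716 + 49729 + 49060) + 29043) = -25373/(98073 + 29043) = -25373/127116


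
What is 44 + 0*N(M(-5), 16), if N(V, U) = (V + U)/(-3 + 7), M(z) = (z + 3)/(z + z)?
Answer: 44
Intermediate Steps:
M(z) = (3 + z)/(2*z) (M(z) = (3 + z)/((2*z)) = (3 + z)*(1/(2*z)) = (3 + z)/(2*z))
N(V, U) = U/4 + V/4 (N(V, U) = (U + V)/4 = (U + V)*(¼) = U/4 + V/4)
44 + 0*N(M(-5), 16) = 44 + 0*((¼)*16 + ((½)*(3 - 5)/(-5))/4) = 44 + 0*(4 + ((½)*(-⅕)*(-2))/4) = 44 + 0*(4 + (¼)*(⅕)) = 44 + 0*(4 + 1/20) = 44 + 0*(81/20) = 44 + 0 = 44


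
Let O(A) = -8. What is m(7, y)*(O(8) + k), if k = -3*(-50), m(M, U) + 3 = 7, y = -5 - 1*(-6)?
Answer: 568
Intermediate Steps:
y = 1 (y = -5 + 6 = 1)
m(M, U) = 4 (m(M, U) = -3 + 7 = 4)
k = 150
m(7, y)*(O(8) + k) = 4*(-8 + 150) = 4*142 = 568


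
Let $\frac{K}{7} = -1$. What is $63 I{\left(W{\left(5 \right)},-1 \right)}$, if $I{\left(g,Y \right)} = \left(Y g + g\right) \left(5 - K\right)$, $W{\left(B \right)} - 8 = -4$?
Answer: $0$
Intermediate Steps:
$K = -7$ ($K = 7 \left(-1\right) = -7$)
$W{\left(B \right)} = 4$ ($W{\left(B \right)} = 8 - 4 = 4$)
$I{\left(g,Y \right)} = 12 g + 12 Y g$ ($I{\left(g,Y \right)} = \left(Y g + g\right) \left(5 - -7\right) = \left(g + Y g\right) \left(5 + 7\right) = \left(g + Y g\right) 12 = 12 g + 12 Y g$)
$63 I{\left(W{\left(5 \right)},-1 \right)} = 63 \cdot 12 \cdot 4 \left(1 - 1\right) = 63 \cdot 12 \cdot 4 \cdot 0 = 63 \cdot 0 = 0$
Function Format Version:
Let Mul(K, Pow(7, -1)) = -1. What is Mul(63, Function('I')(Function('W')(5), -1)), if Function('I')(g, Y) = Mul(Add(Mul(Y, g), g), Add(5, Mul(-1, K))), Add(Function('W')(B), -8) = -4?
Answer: 0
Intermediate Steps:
K = -7 (K = Mul(7, -1) = -7)
Function('W')(B) = 4 (Function('W')(B) = Add(8, -4) = 4)
Function('I')(g, Y) = Add(Mul(12, g), Mul(12, Y, g)) (Function('I')(g, Y) = Mul(Add(Mul(Y, g), g), Add(5, Mul(-1, -7))) = Mul(Add(g, Mul(Y, g)), Add(5, 7)) = Mul(Add(g, Mul(Y, g)), 12) = Add(Mul(12, g), Mul(12, Y, g)))
Mul(63, Function('I')(Function('W')(5), -1)) = Mul(63, Mul(12, 4, Add(1, -1))) = Mul(63, Mul(12, 4, 0)) = Mul(63, 0) = 0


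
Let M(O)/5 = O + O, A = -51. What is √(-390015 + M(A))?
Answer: 5*I*√15621 ≈ 624.92*I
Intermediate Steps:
M(O) = 10*O (M(O) = 5*(O + O) = 5*(2*O) = 10*O)
√(-390015 + M(A)) = √(-390015 + 10*(-51)) = √(-390015 - 510) = √(-390525) = 5*I*√15621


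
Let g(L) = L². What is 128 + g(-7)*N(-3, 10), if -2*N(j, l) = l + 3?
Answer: -381/2 ≈ -190.50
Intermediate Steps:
N(j, l) = -3/2 - l/2 (N(j, l) = -(l + 3)/2 = -(3 + l)/2 = -3/2 - l/2)
128 + g(-7)*N(-3, 10) = 128 + (-7)²*(-3/2 - ½*10) = 128 + 49*(-3/2 - 5) = 128 + 49*(-13/2) = 128 - 637/2 = -381/2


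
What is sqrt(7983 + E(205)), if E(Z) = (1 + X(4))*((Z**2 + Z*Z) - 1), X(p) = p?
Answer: 2*sqrt(107057) ≈ 654.39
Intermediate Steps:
E(Z) = -5 + 10*Z**2 (E(Z) = (1 + 4)*((Z**2 + Z*Z) - 1) = 5*((Z**2 + Z**2) - 1) = 5*(2*Z**2 - 1) = 5*(-1 + 2*Z**2) = -5 + 10*Z**2)
sqrt(7983 + E(205)) = sqrt(7983 + (-5 + 10*205**2)) = sqrt(7983 + (-5 + 10*42025)) = sqrt(7983 + (-5 + 420250)) = sqrt(7983 + 420245) = sqrt(428228) = 2*sqrt(107057)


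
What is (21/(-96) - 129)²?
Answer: 17098225/1024 ≈ 16698.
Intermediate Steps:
(21/(-96) - 129)² = (21*(-1/96) - 129)² = (-7/32 - 129)² = (-4135/32)² = 17098225/1024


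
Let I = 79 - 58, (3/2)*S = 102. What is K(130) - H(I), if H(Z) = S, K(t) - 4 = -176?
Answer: -240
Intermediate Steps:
S = 68 (S = (⅔)*102 = 68)
K(t) = -172 (K(t) = 4 - 176 = -172)
I = 21
H(Z) = 68
K(130) - H(I) = -172 - 1*68 = -172 - 68 = -240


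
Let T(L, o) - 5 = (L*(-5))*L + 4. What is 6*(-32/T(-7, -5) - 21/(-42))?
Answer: 225/59 ≈ 3.8136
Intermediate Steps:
T(L, o) = 9 - 5*L**2 (T(L, o) = 5 + ((L*(-5))*L + 4) = 5 + ((-5*L)*L + 4) = 5 + (-5*L**2 + 4) = 5 + (4 - 5*L**2) = 9 - 5*L**2)
6*(-32/T(-7, -5) - 21/(-42)) = 6*(-32/(9 - 5*(-7)**2) - 21/(-42)) = 6*(-32/(9 - 5*49) - 21*(-1/42)) = 6*(-32/(9 - 245) + 1/2) = 6*(-32/(-236) + 1/2) = 6*(-32*(-1/236) + 1/2) = 6*(8/59 + 1/2) = 6*(75/118) = 225/59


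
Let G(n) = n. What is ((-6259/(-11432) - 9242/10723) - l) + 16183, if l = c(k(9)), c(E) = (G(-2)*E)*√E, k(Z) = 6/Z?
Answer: 1983759953201/122585336 + 4*√6/9 ≈ 16184.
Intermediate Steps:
c(E) = -2*E^(3/2) (c(E) = (-2*E)*√E = -2*E^(3/2))
l = -4*√6/9 (l = -2*2*√6/9 = -4*√6/9 ≈ -1.0887)
((-6259/(-11432) - 9242/10723) - l) + 16183 = ((-6259/(-11432) - 9242/10723) - (-4)*√6/9) + 16183 = ((-6259*(-1/11432) - 9242*1/10723) + 4*√6/9) + 16183 = ((6259/11432 - 9242/10723) + 4*√6/9) + 16183 = (-38539287/122585336 + 4*√6/9) + 16183 = 1983759953201/122585336 + 4*√6/9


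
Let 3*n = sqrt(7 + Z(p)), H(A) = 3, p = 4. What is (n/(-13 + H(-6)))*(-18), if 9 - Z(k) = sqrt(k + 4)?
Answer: 3*sqrt(16 - 2*sqrt(2))/5 ≈ 2.1776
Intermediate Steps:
Z(k) = 9 - sqrt(4 + k) (Z(k) = 9 - sqrt(k + 4) = 9 - sqrt(4 + k))
n = sqrt(16 - 2*sqrt(2))/3 (n = sqrt(7 + (9 - sqrt(4 + 4)))/3 = sqrt(7 + (9 - sqrt(8)))/3 = sqrt(7 + (9 - 2*sqrt(2)))/3 = sqrt(16 - 2*sqrt(2))/3 ≈ 1.2098)
(n/(-13 + H(-6)))*(-18) = ((sqrt(16 - 2*sqrt(2))/3)/(-13 + 3))*(-18) = ((sqrt(16 - 2*sqrt(2))/3)/(-10))*(-18) = -sqrt(16 - 2*sqrt(2))/30*(-18) = 3*sqrt(16 - 2*sqrt(2))/5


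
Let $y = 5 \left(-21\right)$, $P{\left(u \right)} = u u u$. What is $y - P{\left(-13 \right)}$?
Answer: $2092$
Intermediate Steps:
$P{\left(u \right)} = u^{3}$ ($P{\left(u \right)} = u u^{2} = u^{3}$)
$y = -105$
$y - P{\left(-13 \right)} = -105 - \left(-13\right)^{3} = -105 - -2197 = -105 + 2197 = 2092$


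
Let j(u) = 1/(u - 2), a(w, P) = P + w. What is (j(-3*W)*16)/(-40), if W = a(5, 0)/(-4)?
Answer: -8/35 ≈ -0.22857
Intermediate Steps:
W = -5/4 (W = (0 + 5)/(-4) = 5*(-¼) = -5/4 ≈ -1.2500)
j(u) = 1/(-2 + u)
(j(-3*W)*16)/(-40) = (16/(-2 - 3*(-5/4)))/(-40) = (16/(-2 + 15/4))*(-1/40) = (16/(7/4))*(-1/40) = ((4/7)*16)*(-1/40) = (64/7)*(-1/40) = -8/35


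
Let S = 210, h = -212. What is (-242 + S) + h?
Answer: -244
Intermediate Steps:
(-242 + S) + h = (-242 + 210) - 212 = -32 - 212 = -244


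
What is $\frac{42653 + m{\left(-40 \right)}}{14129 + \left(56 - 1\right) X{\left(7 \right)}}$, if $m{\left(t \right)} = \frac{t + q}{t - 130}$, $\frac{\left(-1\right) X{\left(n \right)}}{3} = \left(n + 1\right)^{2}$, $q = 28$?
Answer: $\frac{3625511}{303365} \approx 11.951$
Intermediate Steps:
$X{\left(n \right)} = - 3 \left(1 + n\right)^{2}$ ($X{\left(n \right)} = - 3 \left(n + 1\right)^{2} = - 3 \left(1 + n\right)^{2}$)
$m{\left(t \right)} = \frac{28 + t}{-130 + t}$ ($m{\left(t \right)} = \frac{t + 28}{t - 130} = \frac{28 + t}{-130 + t}$)
$\frac{42653 + m{\left(-40 \right)}}{14129 + \left(56 - 1\right) X{\left(7 \right)}} = \frac{42653 + \frac{28 - 40}{-130 - 40}}{14129 + \left(56 - 1\right) \left(- 3 \left(1 + 7\right)^{2}\right)} = \frac{42653 + \frac{1}{-170} \left(-12\right)}{14129 + 55 \left(- 3 \cdot 8^{2}\right)} = \frac{42653 - - \frac{6}{85}}{14129 + 55 \left(\left(-3\right) 64\right)} = \frac{42653 + \frac{6}{85}}{14129 + 55 \left(-192\right)} = \frac{3625511}{85 \left(14129 - 10560\right)} = \frac{3625511}{85 \cdot 3569} = \frac{3625511}{85} \cdot \frac{1}{3569} = \frac{3625511}{303365}$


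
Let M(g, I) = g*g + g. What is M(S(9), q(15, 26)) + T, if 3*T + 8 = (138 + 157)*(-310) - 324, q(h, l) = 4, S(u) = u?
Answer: -30504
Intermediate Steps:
T = -30594 (T = -8/3 + ((138 + 157)*(-310) - 324)/3 = -8/3 + (295*(-310) - 324)/3 = -8/3 + (-91450 - 324)/3 = -8/3 + (⅓)*(-91774) = -8/3 - 91774/3 = -30594)
M(g, I) = g + g² (M(g, I) = g² + g = g + g²)
M(S(9), q(15, 26)) + T = 9*(1 + 9) - 30594 = 9*10 - 30594 = 90 - 30594 = -30504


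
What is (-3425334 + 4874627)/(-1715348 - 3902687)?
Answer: -1449293/5618035 ≈ -0.25797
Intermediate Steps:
(-3425334 + 4874627)/(-1715348 - 3902687) = 1449293/(-5618035) = 1449293*(-1/5618035) = -1449293/5618035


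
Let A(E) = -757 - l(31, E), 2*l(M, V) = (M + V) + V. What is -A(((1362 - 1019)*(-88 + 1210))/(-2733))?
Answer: 1150931/1822 ≈ 631.69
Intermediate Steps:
l(M, V) = V + M/2 (l(M, V) = ((M + V) + V)/2 = (M + 2*V)/2 = V + M/2)
A(E) = -1545/2 - E (A(E) = -757 - (E + (1/2)*31) = -757 - (E + 31/2) = -757 - (31/2 + E) = -757 + (-31/2 - E) = -1545/2 - E)
-A(((1362 - 1019)*(-88 + 1210))/(-2733)) = -(-1545/2 - (1362 - 1019)*(-88 + 1210)/(-2733)) = -(-1545/2 - 343*1122*(-1)/2733) = -(-1545/2 - 384846*(-1)/2733) = -(-1545/2 - 1*(-128282/911)) = -(-1545/2 + 128282/911) = -1*(-1150931/1822) = 1150931/1822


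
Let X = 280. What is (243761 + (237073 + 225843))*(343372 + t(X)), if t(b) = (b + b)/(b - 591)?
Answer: 75464716757364/311 ≈ 2.4265e+11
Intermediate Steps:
t(b) = 2*b/(-591 + b) (t(b) = (2*b)/(-591 + b) = 2*b/(-591 + b))
(243761 + (237073 + 225843))*(343372 + t(X)) = (243761 + (237073 + 225843))*(343372 + 2*280/(-591 + 280)) = (243761 + 462916)*(343372 + 2*280/(-311)) = 706677*(343372 + 2*280*(-1/311)) = 706677*(343372 - 560/311) = 706677*(106788132/311) = 75464716757364/311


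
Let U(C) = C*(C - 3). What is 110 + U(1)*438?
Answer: -766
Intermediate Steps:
U(C) = C*(-3 + C)
110 + U(1)*438 = 110 + (1*(-3 + 1))*438 = 110 + (1*(-2))*438 = 110 - 2*438 = 110 - 876 = -766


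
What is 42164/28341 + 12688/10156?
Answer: 196952048/71957799 ≈ 2.7370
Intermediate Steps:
42164/28341 + 12688/10156 = 42164*(1/28341) + 12688*(1/10156) = 42164/28341 + 3172/2539 = 196952048/71957799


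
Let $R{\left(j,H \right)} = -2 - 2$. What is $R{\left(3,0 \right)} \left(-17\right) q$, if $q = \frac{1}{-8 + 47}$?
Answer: $\frac{68}{39} \approx 1.7436$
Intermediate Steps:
$q = \frac{1}{39} \approx 0.025641$
$R{\left(j,H \right)} = -4$ ($R{\left(j,H \right)} = -2 - 2 = -4$)
$R{\left(3,0 \right)} \left(-17\right) q = \left(-4\right) \left(-17\right) \frac{1}{39} = 68 \cdot \frac{1}{39} = \frac{68}{39}$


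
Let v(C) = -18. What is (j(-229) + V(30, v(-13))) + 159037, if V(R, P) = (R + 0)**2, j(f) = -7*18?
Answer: 159811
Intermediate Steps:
j(f) = -126
V(R, P) = R**2
(j(-229) + V(30, v(-13))) + 159037 = (-126 + 30**2) + 159037 = (-126 + 900) + 159037 = 774 + 159037 = 159811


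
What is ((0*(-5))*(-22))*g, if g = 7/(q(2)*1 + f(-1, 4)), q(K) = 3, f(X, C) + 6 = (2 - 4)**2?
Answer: 0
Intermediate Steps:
f(X, C) = -2 (f(X, C) = -6 + (2 - 4)**2 = -6 + (-2)**2 = -6 + 4 = -2)
g = 7 (g = 7/(3*1 - 2) = 7/(3 - 2) = 7/1 = 7*1 = 7)
((0*(-5))*(-22))*g = ((0*(-5))*(-22))*7 = (0*(-22))*7 = 0*7 = 0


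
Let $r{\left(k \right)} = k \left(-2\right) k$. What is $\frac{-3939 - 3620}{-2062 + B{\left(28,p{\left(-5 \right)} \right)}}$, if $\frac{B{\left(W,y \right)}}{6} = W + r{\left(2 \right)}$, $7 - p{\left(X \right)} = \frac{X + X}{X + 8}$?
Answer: $\frac{7559}{1942} \approx 3.8924$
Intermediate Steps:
$r{\left(k \right)} = - 2 k^{2}$ ($r{\left(k \right)} = - 2 k k = - 2 k^{2}$)
$p{\left(X \right)} = 7 - \frac{2 X}{8 + X}$ ($p{\left(X \right)} = 7 - \frac{X + X}{X + 8} = 7 - \frac{2 X}{8 + X}$)
$B{\left(W,y \right)} = -48 + 6 W$ ($B{\left(W,y \right)} = 6 \left(W - 2 \cdot 2^{2}\right) = 6 \left(W - 8\right) = 6 \left(-8 + W\right) = -48 + 6 W$)
$\frac{-3939 - 3620}{-2062 + B{\left(28,p{\left(-5 \right)} \right)}} = \frac{-3939 - 3620}{-2062 + \left(-48 + 6 \cdot 28\right)} = - \frac{7559}{-2062 + \left(-48 + 168\right)} = - \frac{7559}{-2062 + 120} = - \frac{7559}{-1942} = \left(-7559\right) \left(- \frac{1}{1942}\right) = \frac{7559}{1942}$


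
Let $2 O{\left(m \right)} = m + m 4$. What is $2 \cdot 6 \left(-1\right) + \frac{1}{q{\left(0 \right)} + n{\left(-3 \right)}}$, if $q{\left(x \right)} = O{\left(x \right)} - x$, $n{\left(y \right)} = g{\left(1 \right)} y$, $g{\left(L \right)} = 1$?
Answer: $- \frac{37}{3} \approx -12.333$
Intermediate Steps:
$O{\left(m \right)} = \frac{5 m}{2}$ ($O{\left(m \right)} = \frac{m + m 4}{2} = \frac{m + 4 m}{2} = \frac{5 m}{2}$)
$n{\left(y \right)} = y$ ($n{\left(y \right)} = 1 y = y$)
$q{\left(x \right)} = \frac{3 x}{2}$ ($q{\left(x \right)} = \frac{5 x}{2} - x = \frac{3 x}{2}$)
$2 \cdot 6 \left(-1\right) + \frac{1}{q{\left(0 \right)} + n{\left(-3 \right)}} = 2 \cdot 6 \left(-1\right) + \frac{1}{\frac{3}{2} \cdot 0 - 3} = 12 \left(-1\right) + \frac{1}{0 - 3} = -12 + \frac{1}{-3} = -12 - \frac{1}{3} = - \frac{37}{3}$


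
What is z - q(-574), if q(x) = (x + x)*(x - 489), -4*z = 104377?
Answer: -4985673/4 ≈ -1.2464e+6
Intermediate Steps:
z = -104377/4 (z = -¼*104377 = -104377/4 ≈ -26094.)
q(x) = 2*x*(-489 + x) (q(x) = (2*x)*(-489 + x) = 2*x*(-489 + x))
z - q(-574) = -104377/4 - 2*(-574)*(-489 - 574) = -104377/4 - 2*(-574)*(-1063) = -104377/4 - 1*1220324 = -104377/4 - 1220324 = -4985673/4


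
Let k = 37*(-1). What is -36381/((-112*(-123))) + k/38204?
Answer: -115867453/43858192 ≈ -2.6419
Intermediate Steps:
k = -37
-36381/((-112*(-123))) + k/38204 = -36381/((-112*(-123))) - 37/38204 = -36381/13776 - 37*1/38204 = -36381*1/13776 - 37/38204 = -12127/4592 - 37/38204 = -115867453/43858192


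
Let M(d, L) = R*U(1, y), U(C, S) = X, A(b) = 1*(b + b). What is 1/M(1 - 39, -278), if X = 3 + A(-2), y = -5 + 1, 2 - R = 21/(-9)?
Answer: -3/13 ≈ -0.23077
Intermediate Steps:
R = 13/3 (R = 2 - 21/(-9) = 2 - 21*(-1)/9 = 2 - 1*(-7/3) = 2 + 7/3 = 13/3 ≈ 4.3333)
y = -4
A(b) = 2*b (A(b) = 1*(2*b) = 2*b)
X = -1 (X = 3 + 2*(-2) = 3 - 4 = -1)
U(C, S) = -1
M(d, L) = -13/3 (M(d, L) = (13/3)*(-1) = -13/3)
1/M(1 - 39, -278) = 1/(-13/3) = -3/13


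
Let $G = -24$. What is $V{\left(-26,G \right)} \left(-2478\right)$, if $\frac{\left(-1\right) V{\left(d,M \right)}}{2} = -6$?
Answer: $-29736$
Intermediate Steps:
$V{\left(d,M \right)} = 12$ ($V{\left(d,M \right)} = \left(-2\right) \left(-6\right) = 12$)
$V{\left(-26,G \right)} \left(-2478\right) = 12 \left(-2478\right) = -29736$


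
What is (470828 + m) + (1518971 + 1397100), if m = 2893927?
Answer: 6280826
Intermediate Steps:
(470828 + m) + (1518971 + 1397100) = (470828 + 2893927) + (1518971 + 1397100) = 3364755 + 2916071 = 6280826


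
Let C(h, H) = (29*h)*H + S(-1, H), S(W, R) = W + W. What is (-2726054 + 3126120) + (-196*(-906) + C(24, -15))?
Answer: 567200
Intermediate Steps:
S(W, R) = 2*W
C(h, H) = -2 + 29*H*h (C(h, H) = (29*h)*H + 2*(-1) = 29*H*h - 2 = -2 + 29*H*h)
(-2726054 + 3126120) + (-196*(-906) + C(24, -15)) = (-2726054 + 3126120) + (-196*(-906) + (-2 + 29*(-15)*24)) = 400066 + (177576 + (-2 - 10440)) = 400066 + (177576 - 10442) = 400066 + 167134 = 567200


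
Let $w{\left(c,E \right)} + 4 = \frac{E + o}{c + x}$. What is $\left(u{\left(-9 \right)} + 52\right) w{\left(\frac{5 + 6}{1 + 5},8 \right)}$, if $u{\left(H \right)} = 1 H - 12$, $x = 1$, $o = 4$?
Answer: $\frac{124}{17} \approx 7.2941$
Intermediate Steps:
$w{\left(c,E \right)} = -4 + \frac{4 + E}{1 + c}$ ($w{\left(c,E \right)} = -4 + \frac{E + 4}{c + 1} = -4 + \frac{4 + E}{1 + c}$)
$u{\left(H \right)} = -12 + H$ ($u{\left(H \right)} = H - 12 = -12 + H$)
$\left(u{\left(-9 \right)} + 52\right) w{\left(\frac{5 + 6}{1 + 5},8 \right)} = \left(\left(-12 - 9\right) + 52\right) \frac{8 - 4 \frac{5 + 6}{1 + 5}}{1 + \frac{5 + 6}{1 + 5}} = \left(-21 + 52\right) \frac{8 - 4 \cdot \frac{11}{6}}{1 + \frac{11}{6}} = 31 \frac{8 - 4 \cdot 11 \cdot \frac{1}{6}}{1 + 11 \cdot \frac{1}{6}} = 31 \frac{8 - \frac{22}{3}}{1 + \frac{11}{6}} = 31 \frac{8 - \frac{22}{3}}{\frac{17}{6}} = 31 \cdot \frac{6}{17} \cdot \frac{2}{3} = 31 \cdot \frac{4}{17} = \frac{124}{17}$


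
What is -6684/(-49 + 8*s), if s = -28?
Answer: 2228/91 ≈ 24.484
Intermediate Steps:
-6684/(-49 + 8*s) = -6684/(-49 + 8*(-28)) = -6684/(-49 - 224) = -6684/(-273) = -6684*(-1/273) = 2228/91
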